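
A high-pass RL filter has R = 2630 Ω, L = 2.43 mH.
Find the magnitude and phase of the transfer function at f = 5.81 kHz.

Step 1 — Angular frequency: ω = 2π·5810 = 3.651e+04 rad/s.
Step 2 — Transfer function: H(jω) = jωL/(R + jωL).
Step 3 — Numerator jωL = j·88.71; denominator R + jωL = 2630 + j88.71.
Step 4 — H = 0.001136 + j0.03369.
Step 5 — Magnitude: |H| = 0.03371 (-29.4 dB); phase: φ = 88.1°.

|H| = 0.03371 (-29.4 dB), φ = 88.1°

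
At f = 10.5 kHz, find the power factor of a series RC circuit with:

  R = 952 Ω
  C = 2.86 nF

Step 1 — Angular frequency: ω = 2π·f = 2π·1.05e+04 = 6.597e+04 rad/s.
Step 2 — Component impedances:
  R: Z = R = 952 Ω
  C: Z = 1/(jωC) = -j/(ω·C) = 0 - j5300 Ω
Step 3 — Series combination: Z_total = R + C = 952 - j5300 Ω = 5385∠-79.8° Ω.
Step 4 — Power factor: PF = cos(φ) = Re(Z)/|Z| = 952/5385 = 0.1768.
Step 5 — Type: Im(Z) = -5300 ⇒ leading (phase φ = -79.8°).

PF = 0.1768 (leading, φ = -79.8°)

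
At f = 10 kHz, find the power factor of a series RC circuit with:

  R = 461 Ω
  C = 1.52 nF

Step 1 — Angular frequency: ω = 2π·f = 2π·1e+04 = 6.283e+04 rad/s.
Step 2 — Component impedances:
  R: Z = R = 461 Ω
  C: Z = 1/(jωC) = -j/(ω·C) = 0 - j1.047e+04 Ω
Step 3 — Series combination: Z_total = R + C = 461 - j1.047e+04 Ω = 1.048e+04∠-87.5° Ω.
Step 4 — Power factor: PF = cos(φ) = Re(Z)/|Z| = 461/10481 = 0.04398.
Step 5 — Type: Im(Z) = -1.047e+04 ⇒ leading (phase φ = -87.5°).

PF = 0.04398 (leading, φ = -87.5°)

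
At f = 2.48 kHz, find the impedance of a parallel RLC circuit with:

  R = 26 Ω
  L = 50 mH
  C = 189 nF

Step 1 — Angular frequency: ω = 2π·f = 2π·2480 = 1.558e+04 rad/s.
Step 2 — Component impedances:
  R: Z = R = 26 Ω
  L: Z = jωL = j·1.558e+04·0.05 = 0 + j779.1 Ω
  C: Z = 1/(jωC) = -j/(ω·C) = 0 - j339.6 Ω
Step 3 — Parallel combination: 1/Z_total = 1/R + 1/L + 1/C; Z_total = 25.95 - j1.121 Ω = 25.98∠-2.5° Ω.

Z = 25.95 - j1.121 Ω = 25.98∠-2.5° Ω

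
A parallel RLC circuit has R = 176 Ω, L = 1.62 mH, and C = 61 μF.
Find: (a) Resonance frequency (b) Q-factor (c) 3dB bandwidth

Step 1 — Resonance: ω₀ = 1/√(LC) = 1/√(0.00162·6.1e-05) = 3181 rad/s.
Step 2 — f₀ = ω₀/(2π) = 506.3 Hz.
Step 3 — Parallel Q: Q = R/(ω₀L) = 176/(3181·0.00162) = 34.15.
Step 4 — Bandwidth: Δω = ω₀/Q = 93.14 rad/s; BW = Δω/(2π) = 14.82 Hz.

(a) f₀ = 506.3 Hz  (b) Q = 34.15  (c) BW = 14.82 Hz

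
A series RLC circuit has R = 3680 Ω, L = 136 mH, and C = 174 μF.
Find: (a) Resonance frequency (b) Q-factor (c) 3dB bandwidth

Step 1 — Resonance condition Im(Z)=0 gives ω₀ = 1/√(LC).
Step 2 — ω₀ = 1/√(0.136·0.000174) = 205.6 rad/s.
Step 3 — f₀ = ω₀/(2π) = 32.72 Hz.
Step 4 — Series Q: Q = ω₀L/R = 205.6·0.136/3680 = 0.007597.
Step 5 — 3dB bandwidth: Δω = ω₀/Q = 2.706e+04 rad/s; BW = Δω/(2π) = 4307 Hz.

(a) f₀ = 32.72 Hz  (b) Q = 0.007597  (c) BW = 4307 Hz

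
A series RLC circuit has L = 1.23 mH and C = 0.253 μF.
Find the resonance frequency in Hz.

Step 1 — Resonance condition Im(Z)=0 gives ω₀ = 1/√(LC).
Step 2 — ω₀ = 1/√(0.00123·2.53e-07) = 5.669e+04 rad/s.
Step 3 — f₀ = ω₀/(2π) = 9022 Hz.

f₀ = 9022 Hz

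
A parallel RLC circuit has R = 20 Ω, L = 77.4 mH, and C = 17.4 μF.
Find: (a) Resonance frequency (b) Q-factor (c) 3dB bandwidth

Step 1 — Resonance: ω₀ = 1/√(LC) = 1/√(0.0774·1.74e-05) = 861.7 rad/s.
Step 2 — f₀ = ω₀/(2π) = 137.1 Hz.
Step 3 — Parallel Q: Q = R/(ω₀L) = 20/(861.7·0.0774) = 0.2999.
Step 4 — Bandwidth: Δω = ω₀/Q = 2874 rad/s; BW = Δω/(2π) = 457.3 Hz.

(a) f₀ = 137.1 Hz  (b) Q = 0.2999  (c) BW = 457.3 Hz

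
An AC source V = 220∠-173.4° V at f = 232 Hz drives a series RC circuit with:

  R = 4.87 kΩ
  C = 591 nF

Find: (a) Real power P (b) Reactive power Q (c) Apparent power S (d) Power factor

Step 1 — Angular frequency: ω = 2π·f = 2π·232 = 1458 rad/s.
Step 2 — Component impedances:
  R: Z = R = 4870 Ω
  C: Z = 1/(jωC) = -j/(ω·C) = 0 - j1161 Ω
Step 3 — Series combination: Z_total = R + C = 4870 - j1161 Ω = 5006∠-13.4° Ω.
Step 4 — Source phasor: V = 220∠-173.4° V = -218.5 - j25.29 V.
Step 5 — Current: I = V / Z = -0.04129 - j0.01503 A = 0.04394∠-160.0° A.
Step 6 — Complex power: S = V·I* = 9.404 - j2.241 VA.
Step 7 — Real power: P = Re(S) = 9.404 W.
Step 8 — Reactive power: Q = Im(S) = -2.241 VAR.
Step 9 — Apparent power: |S| = 9.668 VA.
Step 10 — Power factor: PF = P/|S| = 0.9728 (leading).

(a) P = 9.404 W  (b) Q = -2.241 VAR  (c) S = 9.668 VA  (d) PF = 0.9728 (leading)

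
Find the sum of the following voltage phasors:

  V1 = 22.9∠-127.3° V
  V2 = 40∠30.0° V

Step 1 — Convert each phasor to rectangular form:
  V1 = 22.9·(cos(-127.3°) + j·sin(-127.3°)) = -13.88 - j18.22 V
  V2 = 40·(cos(30.0°) + j·sin(30.0°)) = 34.64 + j20 V
Step 2 — Sum components: V_total = 20.76 + j1.784 V.
Step 3 — Convert to polar: |V_total| = 20.84 V, ∠V_total = 4.9°.

V_total = 20.84∠4.9° V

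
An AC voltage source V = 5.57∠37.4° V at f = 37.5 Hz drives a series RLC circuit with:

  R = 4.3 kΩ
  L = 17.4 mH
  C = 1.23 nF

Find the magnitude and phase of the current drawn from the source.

Step 1 — Angular frequency: ω = 2π·f = 2π·37.5 = 235.6 rad/s.
Step 2 — Component impedances:
  R: Z = R = 4300 Ω
  L: Z = jωL = j·235.6·0.0174 = 0 + j4.1 Ω
  C: Z = 1/(jωC) = -j/(ω·C) = 0 - j3.451e+06 Ω
Step 3 — Series combination: Z_total = R + L + C = 4300 - j3.451e+06 Ω = 3.451e+06∠-89.9° Ω.
Step 4 — Source phasor: V = 5.57∠37.4° V = 4.425 + j3.383 V.
Step 5 — Ohm's law: I = V / Z_total = (4.425 + j3.383) / (4300 - j3.451e+06) = -9.789e-07 + j1.284e-06 A.
Step 6 — Convert to polar: |I| = 1.614e-06 A, ∠I = 127.3°.

I = 1.614e-06∠127.3° A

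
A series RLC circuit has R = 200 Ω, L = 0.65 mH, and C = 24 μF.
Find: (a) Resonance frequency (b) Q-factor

Step 1 — Resonance condition Im(Z)=0 gives ω₀ = 1/√(LC).
Step 2 — ω₀ = 1/√(0.00065·2.4e-05) = 8006 rad/s.
Step 3 — f₀ = ω₀/(2π) = 1274 Hz.
Step 4 — Series Q: Q = ω₀L/R = 8006·0.00065/200 = 0.02602.

(a) f₀ = 1274 Hz  (b) Q = 0.02602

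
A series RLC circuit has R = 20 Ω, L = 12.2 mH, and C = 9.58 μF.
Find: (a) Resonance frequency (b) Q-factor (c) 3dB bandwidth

Step 1 — Resonance condition Im(Z)=0 gives ω₀ = 1/√(LC).
Step 2 — ω₀ = 1/√(0.0122·9.58e-06) = 2925 rad/s.
Step 3 — f₀ = ω₀/(2π) = 465.5 Hz.
Step 4 — Series Q: Q = ω₀L/R = 2925·0.0122/20 = 1.784.
Step 5 — 3dB bandwidth: Δω = ω₀/Q = 1639 rad/s; BW = Δω/(2π) = 260.9 Hz.

(a) f₀ = 465.5 Hz  (b) Q = 1.784  (c) BW = 260.9 Hz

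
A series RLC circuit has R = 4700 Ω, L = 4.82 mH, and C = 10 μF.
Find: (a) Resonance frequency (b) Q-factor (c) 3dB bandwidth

Step 1 — Resonance: ω₀ = 1/√(LC) = 1/√(0.00482·1e-05) = 4555 rad/s.
Step 2 — f₀ = ω₀/(2π) = 724.9 Hz.
Step 3 — Series Q: Q = ω₀L/R = 4555·0.00482/4700 = 0.004671.
Step 4 — Bandwidth: Δω = ω₀/Q = 9.751e+05 rad/s; BW = Δω/(2π) = 1.552e+05 Hz.

(a) f₀ = 724.9 Hz  (b) Q = 0.004671  (c) BW = 1.552e+05 Hz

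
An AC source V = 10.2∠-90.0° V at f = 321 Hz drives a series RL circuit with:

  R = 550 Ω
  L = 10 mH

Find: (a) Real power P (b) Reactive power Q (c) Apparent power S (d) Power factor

Step 1 — Angular frequency: ω = 2π·f = 2π·321 = 2017 rad/s.
Step 2 — Component impedances:
  R: Z = R = 550 Ω
  L: Z = jωL = j·2017·0.01 = 0 + j20.17 Ω
Step 3 — Series combination: Z_total = R + L = 550 + j20.17 Ω = 550.4∠2.1° Ω.
Step 4 — Source phasor: V = 10.2∠-90.0° V = 0 - j10.2 V.
Step 5 — Current: I = V / Z = -0.0006792 - j0.01852 A = 0.01853∠-92.1° A.
Step 6 — Complex power: S = V·I* = 0.1889 + j0.006927 VA.
Step 7 — Real power: P = Re(S) = 0.1889 W.
Step 8 — Reactive power: Q = Im(S) = 0.006927 VAR.
Step 9 — Apparent power: |S| = 0.189 VA.
Step 10 — Power factor: PF = P/|S| = 0.9993 (lagging).

(a) P = 0.1889 W  (b) Q = 0.006927 VAR  (c) S = 0.189 VA  (d) PF = 0.9993 (lagging)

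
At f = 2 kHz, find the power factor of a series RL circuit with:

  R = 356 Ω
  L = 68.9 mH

Step 1 — Angular frequency: ω = 2π·f = 2π·2000 = 1.257e+04 rad/s.
Step 2 — Component impedances:
  R: Z = R = 356 Ω
  L: Z = jωL = j·1.257e+04·0.0689 = 0 + j865.8 Ω
Step 3 — Series combination: Z_total = R + L = 356 + j865.8 Ω = 936.2∠67.6° Ω.
Step 4 — Power factor: PF = cos(φ) = Re(Z)/|Z| = 356/936.2 = 0.3803.
Step 5 — Type: Im(Z) = 865.8 ⇒ lagging (phase φ = 67.6°).

PF = 0.3803 (lagging, φ = 67.6°)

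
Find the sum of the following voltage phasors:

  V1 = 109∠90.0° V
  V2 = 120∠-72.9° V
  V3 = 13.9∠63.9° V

Step 1 — Convert each phasor to rectangular form:
  V1 = 109·(cos(90.0°) + j·sin(90.0°)) = 0 + j109 V
  V2 = 120·(cos(-72.9°) + j·sin(-72.9°)) = 35.28 - j114.7 V
  V3 = 13.9·(cos(63.9°) + j·sin(63.9°)) = 6.115 + j12.48 V
Step 2 — Sum components: V_total = 41.4 + j6.787 V.
Step 3 — Convert to polar: |V_total| = 41.95 V, ∠V_total = 9.3°.

V_total = 41.95∠9.3° V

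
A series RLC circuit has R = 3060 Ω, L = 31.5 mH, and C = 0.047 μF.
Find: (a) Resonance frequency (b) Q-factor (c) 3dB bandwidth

Step 1 — Resonance: ω₀ = 1/√(LC) = 1/√(0.0315·4.7e-08) = 2.599e+04 rad/s.
Step 2 — f₀ = ω₀/(2π) = 4136 Hz.
Step 3 — Series Q: Q = ω₀L/R = 2.599e+04·0.0315/3060 = 0.2675.
Step 4 — Bandwidth: Δω = ω₀/Q = 9.714e+04 rad/s; BW = Δω/(2π) = 1.546e+04 Hz.

(a) f₀ = 4136 Hz  (b) Q = 0.2675  (c) BW = 1.546e+04 Hz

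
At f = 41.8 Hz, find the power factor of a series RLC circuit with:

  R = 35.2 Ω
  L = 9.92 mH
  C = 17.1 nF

Step 1 — Angular frequency: ω = 2π·f = 2π·41.8 = 262.6 rad/s.
Step 2 — Component impedances:
  R: Z = R = 35.2 Ω
  L: Z = jωL = j·262.6·0.00992 = 0 + j2.605 Ω
  C: Z = 1/(jωC) = -j/(ω·C) = 0 - j2.227e+05 Ω
Step 3 — Series combination: Z_total = R + L + C = 35.2 - j2.227e+05 Ω = 2.227e+05∠-90.0° Ω.
Step 4 — Power factor: PF = cos(φ) = Re(Z)/|Z| = 35.2/2.227e+05 = 0.0001581.
Step 5 — Type: Im(Z) = -2.227e+05 ⇒ leading (phase φ = -90.0°).

PF = 0.0001581 (leading, φ = -90.0°)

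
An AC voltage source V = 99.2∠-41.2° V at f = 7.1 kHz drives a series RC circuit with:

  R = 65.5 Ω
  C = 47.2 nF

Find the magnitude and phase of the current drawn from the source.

Step 1 — Angular frequency: ω = 2π·f = 2π·7100 = 4.461e+04 rad/s.
Step 2 — Component impedances:
  R: Z = R = 65.5 Ω
  C: Z = 1/(jωC) = -j/(ω·C) = 0 - j474.9 Ω
Step 3 — Series combination: Z_total = R + C = 65.5 - j474.9 Ω = 479.4∠-82.1° Ω.
Step 4 — Source phasor: V = 99.2∠-41.2° V = 74.64 - j65.34 V.
Step 5 — Ohm's law: I = V / Z_total = (74.64 - j65.34) / (65.5 - j474.9) = 0.1563 + j0.1356 A.
Step 6 — Convert to polar: |I| = 0.2069 A, ∠I = 40.9°.

I = 0.2069∠40.9° A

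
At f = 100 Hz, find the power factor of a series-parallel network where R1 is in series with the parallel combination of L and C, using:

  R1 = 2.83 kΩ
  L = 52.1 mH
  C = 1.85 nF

Step 1 — Angular frequency: ω = 2π·f = 2π·100 = 628.3 rad/s.
Step 2 — Component impedances:
  R1: Z = R = 2830 Ω
  L: Z = jωL = j·628.3·0.0521 = 0 + j32.74 Ω
  C: Z = 1/(jωC) = -j/(ω·C) = 0 - j8.603e+05 Ω
Step 3 — Parallel branch: L || C = 1/(1/L + 1/C) = 0 + j32.74 Ω.
Step 4 — Series with R1: Z_total = R1 + (L || C) = 2830 + j32.74 Ω = 2830∠0.7° Ω.
Step 5 — Power factor: PF = cos(φ) = Re(Z)/|Z| = 2830/2830.2 = 0.9999.
Step 6 — Type: Im(Z) = 32.74 ⇒ lagging (phase φ = 0.7°).

PF = 0.9999 (lagging, φ = 0.7°)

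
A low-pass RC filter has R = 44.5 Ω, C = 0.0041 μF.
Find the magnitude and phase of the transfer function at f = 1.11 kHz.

Step 1 — Angular frequency: ω = 2π·1110 = 6974 rad/s.
Step 2 — Transfer function: H(jω) = 1/(1 + jωRC).
Step 3 — Denominator: 1 + jωRC = 1 + j·6974·44.5·4.1e-09 = 1 + j0.001272.
Step 4 — H = 1 - j0.001272.
Step 5 — Magnitude: |H| = 1 (-0.0 dB); phase: φ = -0.1°.

|H| = 1 (-0.0 dB), φ = -0.1°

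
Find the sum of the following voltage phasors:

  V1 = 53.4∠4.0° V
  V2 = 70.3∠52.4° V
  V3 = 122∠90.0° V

Step 1 — Convert each phasor to rectangular form:
  V1 = 53.4·(cos(4.0°) + j·sin(4.0°)) = 53.27 + j3.725 V
  V2 = 70.3·(cos(52.4°) + j·sin(52.4°)) = 42.89 + j55.7 V
  V3 = 122·(cos(90.0°) + j·sin(90.0°)) = 0 + j122 V
Step 2 — Sum components: V_total = 96.16 + j181.4 V.
Step 3 — Convert to polar: |V_total| = 205.3 V, ∠V_total = 62.1°.

V_total = 205.3∠62.1° V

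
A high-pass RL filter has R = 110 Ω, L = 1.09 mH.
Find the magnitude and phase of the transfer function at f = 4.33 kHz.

Step 1 — Angular frequency: ω = 2π·4330 = 2.721e+04 rad/s.
Step 2 — Transfer function: H(jω) = jωL/(R + jωL).
Step 3 — Numerator jωL = j·29.65; denominator R + jωL = 110 + j29.65.
Step 4 — H = 0.06775 + j0.2513.
Step 5 — Magnitude: |H| = 0.2603 (-11.7 dB); phase: φ = 74.9°.

|H| = 0.2603 (-11.7 dB), φ = 74.9°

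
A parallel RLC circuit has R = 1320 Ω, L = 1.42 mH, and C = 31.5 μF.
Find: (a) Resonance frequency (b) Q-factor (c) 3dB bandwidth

Step 1 — Resonance: ω₀ = 1/√(LC) = 1/√(0.00142·3.15e-05) = 4728 rad/s.
Step 2 — f₀ = ω₀/(2π) = 752.5 Hz.
Step 3 — Parallel Q: Q = R/(ω₀L) = 1320/(4728·0.00142) = 196.6.
Step 4 — Bandwidth: Δω = ω₀/Q = 24.05 rad/s; BW = Δω/(2π) = 3.828 Hz.

(a) f₀ = 752.5 Hz  (b) Q = 196.6  (c) BW = 3.828 Hz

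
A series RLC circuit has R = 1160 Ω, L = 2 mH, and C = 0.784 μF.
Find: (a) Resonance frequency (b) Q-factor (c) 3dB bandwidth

Step 1 — Resonance: ω₀ = 1/√(LC) = 1/√(0.002·7.84e-07) = 2.525e+04 rad/s.
Step 2 — f₀ = ω₀/(2π) = 4019 Hz.
Step 3 — Series Q: Q = ω₀L/R = 2.525e+04·0.002/1160 = 0.04354.
Step 4 — Bandwidth: Δω = ω₀/Q = 5.8e+05 rad/s; BW = Δω/(2π) = 9.231e+04 Hz.

(a) f₀ = 4019 Hz  (b) Q = 0.04354  (c) BW = 9.231e+04 Hz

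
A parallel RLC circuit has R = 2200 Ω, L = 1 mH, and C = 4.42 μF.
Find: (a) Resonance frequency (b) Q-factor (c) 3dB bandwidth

Step 1 — Resonance: ω₀ = 1/√(LC) = 1/√(0.001·4.42e-06) = 1.504e+04 rad/s.
Step 2 — f₀ = ω₀/(2π) = 2394 Hz.
Step 3 — Parallel Q: Q = R/(ω₀L) = 2200/(1.504e+04·0.001) = 146.3.
Step 4 — Bandwidth: Δω = ω₀/Q = 102.8 rad/s; BW = Δω/(2π) = 16.37 Hz.

(a) f₀ = 2394 Hz  (b) Q = 146.3  (c) BW = 16.37 Hz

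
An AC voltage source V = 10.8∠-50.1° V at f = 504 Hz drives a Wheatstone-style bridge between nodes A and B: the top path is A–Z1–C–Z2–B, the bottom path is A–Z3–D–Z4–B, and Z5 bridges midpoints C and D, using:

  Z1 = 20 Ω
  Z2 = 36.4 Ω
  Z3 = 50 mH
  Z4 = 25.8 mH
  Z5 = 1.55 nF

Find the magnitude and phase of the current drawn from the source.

Step 1 — Angular frequency: ω = 2π·f = 2π·504 = 3167 rad/s.
Step 2 — Component impedances:
  Z1: Z = R = 20 Ω
  Z2: Z = R = 36.4 Ω
  Z3: Z = jωL = j·3167·0.05 = 0 + j158.3 Ω
  Z4: Z = jωL = j·3167·0.0258 = 0 + j81.7 Ω
  Z5: Z = 1/(jωC) = -j/(ω·C) = 0 - j2.037e+05 Ω
Step 3 — Bridge requires nodal analysis (the Z5 bridge couples midpoints C and D, so the two paths cannot be reduced to a simple series/parallel combination). Setting node B to ground and injecting 1 A at node A, the 3-node admittance system at A, C, D solves to V_A = Z_AB = 53.45 + j12.56 Ω = 54.91∠13.2° Ω.
Step 4 — Source phasor: V = 10.8∠-50.1° V = 6.928 - j8.285 V.
Step 5 — Ohm's law: I = V / Z_total = (6.928 - j8.285) / (53.45 + j12.56) = 0.08832 - j0.1758 A.
Step 6 — Convert to polar: |I| = 0.1967 A, ∠I = -63.3°.

I = 0.1967∠-63.3° A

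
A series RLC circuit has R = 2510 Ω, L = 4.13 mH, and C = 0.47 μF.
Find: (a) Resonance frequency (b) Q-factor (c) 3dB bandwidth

Step 1 — Resonance: ω₀ = 1/√(LC) = 1/√(0.00413·4.7e-07) = 2.27e+04 rad/s.
Step 2 — f₀ = ω₀/(2π) = 3612 Hz.
Step 3 — Series Q: Q = ω₀L/R = 2.27e+04·0.00413/2510 = 0.03735.
Step 4 — Bandwidth: Δω = ω₀/Q = 6.077e+05 rad/s; BW = Δω/(2π) = 9.673e+04 Hz.

(a) f₀ = 3612 Hz  (b) Q = 0.03735  (c) BW = 9.673e+04 Hz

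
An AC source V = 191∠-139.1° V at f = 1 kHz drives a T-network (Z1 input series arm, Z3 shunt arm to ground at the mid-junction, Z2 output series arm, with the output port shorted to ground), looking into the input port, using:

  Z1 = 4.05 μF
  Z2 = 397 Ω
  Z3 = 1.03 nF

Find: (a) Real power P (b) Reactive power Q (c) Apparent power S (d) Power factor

Step 1 — Angular frequency: ω = 2π·f = 2π·1000 = 6283 rad/s.
Step 2 — Component impedances:
  Z1: Z = 1/(jωC) = -j/(ω·C) = 0 - j39.3 Ω
  Z2: Z = R = 397 Ω
  Z3: Z = 1/(jωC) = -j/(ω·C) = 0 - j1.545e+05 Ω
Step 3 — With the output port shorted to ground, the output series arm Z2 runs from the junction to ground; the shunt arm Z3 also runs from the junction to ground. They appear in parallel: Z3 || Z2 = 397 - j1.02 Ω.
Step 4 — Series with input arm Z1: Z_in = Z1 + (Z3 || Z2) = 397 - j40.32 Ω = 399∠-5.8° Ω.
Step 5 — Source phasor: V = 191∠-139.1° V = -144.4 - j125.1 V.
Step 6 — Current: I = V / Z = -0.3283 - j0.3483 A = 0.4786∠-133.3° A.
Step 7 — Complex power: S = V·I* = 90.95 - j9.237 VA.
Step 8 — Real power: P = Re(S) = 90.95 W.
Step 9 — Reactive power: Q = Im(S) = -9.237 VAR.
Step 10 — Apparent power: |S| = 91.42 VA.
Step 11 — Power factor: PF = P/|S| = 0.9949 (leading).

(a) P = 90.95 W  (b) Q = -9.237 VAR  (c) S = 91.42 VA  (d) PF = 0.9949 (leading)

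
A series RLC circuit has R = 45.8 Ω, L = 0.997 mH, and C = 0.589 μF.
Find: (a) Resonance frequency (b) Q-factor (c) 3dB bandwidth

Step 1 — Resonance condition Im(Z)=0 gives ω₀ = 1/√(LC).
Step 2 — ω₀ = 1/√(0.000997·5.89e-07) = 4.127e+04 rad/s.
Step 3 — f₀ = ω₀/(2π) = 6568 Hz.
Step 4 — Series Q: Q = ω₀L/R = 4.127e+04·0.000997/45.8 = 0.8983.
Step 5 — 3dB bandwidth: Δω = ω₀/Q = 4.594e+04 rad/s; BW = Δω/(2π) = 7311 Hz.

(a) f₀ = 6568 Hz  (b) Q = 0.8983  (c) BW = 7311 Hz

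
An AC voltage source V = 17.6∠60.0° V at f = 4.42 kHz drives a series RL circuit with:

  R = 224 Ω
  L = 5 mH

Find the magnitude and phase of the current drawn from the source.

Step 1 — Angular frequency: ω = 2π·f = 2π·4420 = 2.777e+04 rad/s.
Step 2 — Component impedances:
  R: Z = R = 224 Ω
  L: Z = jωL = j·2.777e+04·0.005 = 0 + j138.9 Ω
Step 3 — Series combination: Z_total = R + L = 224 + j138.9 Ω = 263.5∠31.8° Ω.
Step 4 — Source phasor: V = 17.6∠60.0° V = 8.8 + j15.24 V.
Step 5 — Ohm's law: I = V / Z_total = (8.8 + j15.24) / (224 + j138.9) = 0.05885 + j0.03156 A.
Step 6 — Convert to polar: |I| = 0.06678 A, ∠I = 28.2°.

I = 0.06678∠28.2° A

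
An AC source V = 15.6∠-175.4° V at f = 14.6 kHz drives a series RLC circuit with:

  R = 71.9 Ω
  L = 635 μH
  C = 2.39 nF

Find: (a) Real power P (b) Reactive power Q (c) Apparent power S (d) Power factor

Step 1 — Angular frequency: ω = 2π·f = 2π·1.46e+04 = 9.173e+04 rad/s.
Step 2 — Component impedances:
  R: Z = R = 71.9 Ω
  L: Z = jωL = j·9.173e+04·0.000635 = 0 + j58.25 Ω
  C: Z = 1/(jωC) = -j/(ω·C) = 0 - j4561 Ω
Step 3 — Series combination: Z_total = R + L + C = 71.9 - j4503 Ω = 4503∠-89.1° Ω.
Step 4 — Source phasor: V = 15.6∠-175.4° V = -15.55 - j1.251 V.
Step 5 — Current: I = V / Z = 0.0002226 - j0.003457 A = 0.003464∠-86.3° A.
Step 6 — Complex power: S = V·I* = 0.0008628 - j0.05403 VA.
Step 7 — Real power: P = Re(S) = 0.0008628 W.
Step 8 — Reactive power: Q = Im(S) = -0.05403 VAR.
Step 9 — Apparent power: |S| = 0.05404 VA.
Step 10 — Power factor: PF = P/|S| = 0.01597 (leading).

(a) P = 0.0008628 W  (b) Q = -0.05403 VAR  (c) S = 0.05404 VA  (d) PF = 0.01597 (leading)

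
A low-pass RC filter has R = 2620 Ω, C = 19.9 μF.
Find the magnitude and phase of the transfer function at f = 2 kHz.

Step 1 — Angular frequency: ω = 2π·2000 = 1.257e+04 rad/s.
Step 2 — Transfer function: H(jω) = 1/(1 + jωRC).
Step 3 — Denominator: 1 + jωRC = 1 + j·1.257e+04·2620·1.99e-05 = 1 + j655.2.
Step 4 — H = 2.33e-06 - j0.001526.
Step 5 — Magnitude: |H| = 0.001526 (-56.3 dB); phase: φ = -89.9°.

|H| = 0.001526 (-56.3 dB), φ = -89.9°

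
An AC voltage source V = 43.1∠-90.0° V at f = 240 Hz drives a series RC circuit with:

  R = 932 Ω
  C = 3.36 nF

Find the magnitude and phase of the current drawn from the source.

Step 1 — Angular frequency: ω = 2π·f = 2π·240 = 1508 rad/s.
Step 2 — Component impedances:
  R: Z = R = 932 Ω
  C: Z = 1/(jωC) = -j/(ω·C) = 0 - j1.974e+05 Ω
Step 3 — Series combination: Z_total = R + C = 932 - j1.974e+05 Ω = 1.974e+05∠-89.7° Ω.
Step 4 — Source phasor: V = 43.1∠-90.0° V = 0 - j43.1 V.
Step 5 — Ohm's law: I = V / Z_total = (0 - j43.1) / (932 - j1.974e+05) = 0.0002184 - j1.031e-06 A.
Step 6 — Convert to polar: |I| = 0.0002184 A, ∠I = -0.3°.

I = 0.0002184∠-0.3° A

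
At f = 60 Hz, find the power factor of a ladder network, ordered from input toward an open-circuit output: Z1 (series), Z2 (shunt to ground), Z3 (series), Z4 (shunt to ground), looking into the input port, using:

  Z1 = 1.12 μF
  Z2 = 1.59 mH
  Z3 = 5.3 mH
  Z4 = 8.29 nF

Step 1 — Angular frequency: ω = 2π·f = 2π·60 = 377 rad/s.
Step 2 — Component impedances:
  Z1: Z = 1/(jωC) = -j/(ω·C) = 0 - j2368 Ω
  Z2: Z = jωL = j·377·0.00159 = 0 + j0.5994 Ω
  Z3: Z = jωL = j·377·0.0053 = 0 + j1.998 Ω
  Z4: Z = 1/(jωC) = -j/(ω·C) = 0 - j3.2e+05 Ω
Step 3 — Ladder network (open output): work backward from the far end, alternating series and parallel combinations. Z_in = 0 - j2368 Ω = 2368∠-90.0° Ω.
Step 4 — Power factor: PF = cos(φ) = Re(Z)/|Z| = 0/2368 = 0.
Step 5 — Type: Im(Z) = -2368 ⇒ leading (phase φ = -90.0°).

PF = 0 (leading, φ = -90.0°)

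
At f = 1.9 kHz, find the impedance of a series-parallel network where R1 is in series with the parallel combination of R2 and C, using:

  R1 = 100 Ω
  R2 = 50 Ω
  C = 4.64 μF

Step 1 — Angular frequency: ω = 2π·f = 2π·1900 = 1.194e+04 rad/s.
Step 2 — Component impedances:
  R1: Z = R = 100 Ω
  R2: Z = R = 50 Ω
  C: Z = 1/(jωC) = -j/(ω·C) = 0 - j18.05 Ω
Step 3 — Parallel branch: R2 || C = 1/(1/R2 + 1/C) = 5.766 - j15.97 Ω.
Step 4 — Series with R1: Z_total = R1 + (R2 || C) = 105.8 - j15.97 Ω = 107∠-8.6° Ω.

Z = 105.8 - j15.97 Ω = 107∠-8.6° Ω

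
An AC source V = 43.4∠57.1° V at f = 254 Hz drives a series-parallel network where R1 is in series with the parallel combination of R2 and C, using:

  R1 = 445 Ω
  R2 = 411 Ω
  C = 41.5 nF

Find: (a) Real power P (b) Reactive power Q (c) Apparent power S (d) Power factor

Step 1 — Angular frequency: ω = 2π·f = 2π·254 = 1596 rad/s.
Step 2 — Component impedances:
  R1: Z = R = 445 Ω
  R2: Z = R = 411 Ω
  C: Z = 1/(jωC) = -j/(ω·C) = 0 - j1.51e+04 Ω
Step 3 — Parallel branch: R2 || C = 1/(1/R2 + 1/C) = 410.7 - j11.18 Ω.
Step 4 — Series with R1: Z_total = R1 + (R2 || C) = 855.7 - j11.18 Ω = 855.8∠-0.7° Ω.
Step 5 — Source phasor: V = 43.4∠57.1° V = 23.57 + j36.44 V.
Step 6 — Current: I = V / Z = 0.02699 + j0.04294 A = 0.05071∠57.8° A.
Step 7 — Complex power: S = V·I* = 2.201 - j0.02875 VA.
Step 8 — Real power: P = Re(S) = 2.201 W.
Step 9 — Reactive power: Q = Im(S) = -0.02875 VAR.
Step 10 — Apparent power: |S| = 2.201 VA.
Step 11 — Power factor: PF = P/|S| = 0.9999 (leading).

(a) P = 2.201 W  (b) Q = -0.02875 VAR  (c) S = 2.201 VA  (d) PF = 0.9999 (leading)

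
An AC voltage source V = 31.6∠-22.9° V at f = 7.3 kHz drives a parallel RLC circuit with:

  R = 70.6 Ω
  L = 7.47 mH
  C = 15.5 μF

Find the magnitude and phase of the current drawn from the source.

Step 1 — Angular frequency: ω = 2π·f = 2π·7300 = 4.587e+04 rad/s.
Step 2 — Component impedances:
  R: Z = R = 70.6 Ω
  L: Z = jωL = j·4.587e+04·0.00747 = 0 + j342.6 Ω
  C: Z = 1/(jωC) = -j/(ω·C) = 0 - j1.407 Ω
Step 3 — Parallel combination: 1/Z_total = 1/R + 1/L + 1/C; Z_total = 0.02824 - j1.412 Ω = 1.412∠-88.9° Ω.
Step 4 — Source phasor: V = 31.6∠-22.9° V = 29.11 - j12.3 V.
Step 5 — Ohm's law: I = V / Z_total = (29.11 - j12.3) / (0.02824 - j1.412) = 9.118 + j20.44 A.
Step 6 — Convert to polar: |I| = 22.38 A, ∠I = 66.0°.

I = 22.38∠66.0° A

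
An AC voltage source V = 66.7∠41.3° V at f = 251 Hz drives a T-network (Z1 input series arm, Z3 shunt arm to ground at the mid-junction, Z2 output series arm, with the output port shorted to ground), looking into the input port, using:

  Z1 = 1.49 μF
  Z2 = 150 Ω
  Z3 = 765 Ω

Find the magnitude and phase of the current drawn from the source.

Step 1 — Angular frequency: ω = 2π·f = 2π·251 = 1577 rad/s.
Step 2 — Component impedances:
  Z1: Z = 1/(jωC) = -j/(ω·C) = 0 - j425.6 Ω
  Z2: Z = R = 150 Ω
  Z3: Z = R = 765 Ω
Step 3 — With the output port shorted to ground, the output series arm Z2 runs from the junction to ground; the shunt arm Z3 also runs from the junction to ground. They appear in parallel: Z3 || Z2 = 125.4 Ω.
Step 4 — Series with input arm Z1: Z_in = Z1 + (Z3 || Z2) = 125.4 - j425.6 Ω = 443.7∠-73.6° Ω.
Step 5 — Source phasor: V = 66.7∠41.3° V = 50.11 + j44.02 V.
Step 6 — Ohm's law: I = V / Z_total = (50.11 + j44.02) / (125.4 - j425.6) = -0.06325 + j0.1364 A.
Step 7 — Convert to polar: |I| = 0.1503 A, ∠I = 114.9°.

I = 0.1503∠114.9° A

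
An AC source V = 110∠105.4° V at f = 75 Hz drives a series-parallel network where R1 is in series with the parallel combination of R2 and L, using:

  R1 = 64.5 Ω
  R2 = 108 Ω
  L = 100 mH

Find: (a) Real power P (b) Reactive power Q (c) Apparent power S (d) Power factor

Step 1 — Angular frequency: ω = 2π·f = 2π·75 = 471.2 rad/s.
Step 2 — Component impedances:
  R1: Z = R = 64.5 Ω
  R2: Z = R = 108 Ω
  L: Z = jωL = j·471.2·0.1 = 0 + j47.12 Ω
Step 3 — Parallel branch: R2 || L = 1/(1/R2 + 1/L) = 17.27 + j39.59 Ω.
Step 4 — Series with R1: Z_total = R1 + (R2 || L) = 81.77 + j39.59 Ω = 90.85∠25.8° Ω.
Step 5 — Source phasor: V = 110∠105.4° V = -29.21 + j106.1 V.
Step 6 — Current: I = V / Z = 0.2192 + j1.191 A = 1.211∠79.6° A.
Step 7 — Complex power: S = V·I* = 119.9 + j58.03 VA.
Step 8 — Real power: P = Re(S) = 119.9 W.
Step 9 — Reactive power: Q = Im(S) = 58.03 VAR.
Step 10 — Apparent power: |S| = 133.2 VA.
Step 11 — Power factor: PF = P/|S| = 0.9001 (lagging).

(a) P = 119.9 W  (b) Q = 58.03 VAR  (c) S = 133.2 VA  (d) PF = 0.9001 (lagging)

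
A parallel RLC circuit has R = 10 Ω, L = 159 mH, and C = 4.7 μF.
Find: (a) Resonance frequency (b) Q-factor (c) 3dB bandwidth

Step 1 — Resonance: ω₀ = 1/√(LC) = 1/√(0.159·4.7e-06) = 1157 rad/s.
Step 2 — f₀ = ω₀/(2π) = 184.1 Hz.
Step 3 — Parallel Q: Q = R/(ω₀L) = 10/(1157·0.159) = 0.05437.
Step 4 — Bandwidth: Δω = ω₀/Q = 2.128e+04 rad/s; BW = Δω/(2π) = 3386 Hz.

(a) f₀ = 184.1 Hz  (b) Q = 0.05437  (c) BW = 3386 Hz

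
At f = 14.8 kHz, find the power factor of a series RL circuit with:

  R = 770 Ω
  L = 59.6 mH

Step 1 — Angular frequency: ω = 2π·f = 2π·1.48e+04 = 9.299e+04 rad/s.
Step 2 — Component impedances:
  R: Z = R = 770 Ω
  L: Z = jωL = j·9.299e+04·0.0596 = 0 + j5542 Ω
Step 3 — Series combination: Z_total = R + L = 770 + j5542 Ω = 5596∠82.1° Ω.
Step 4 — Power factor: PF = cos(φ) = Re(Z)/|Z| = 770/5596 = 0.1376.
Step 5 — Type: Im(Z) = 5542 ⇒ lagging (phase φ = 82.1°).

PF = 0.1376 (lagging, φ = 82.1°)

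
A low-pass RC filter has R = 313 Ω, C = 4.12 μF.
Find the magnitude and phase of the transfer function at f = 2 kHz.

Step 1 — Angular frequency: ω = 2π·2000 = 1.257e+04 rad/s.
Step 2 — Transfer function: H(jω) = 1/(1 + jωRC).
Step 3 — Denominator: 1 + jωRC = 1 + j·1.257e+04·313·4.12e-06 = 1 + j16.21.
Step 4 — H = 0.003794 - j0.06147.
Step 5 — Magnitude: |H| = 0.06159 (-24.2 dB); phase: φ = -86.5°.

|H| = 0.06159 (-24.2 dB), φ = -86.5°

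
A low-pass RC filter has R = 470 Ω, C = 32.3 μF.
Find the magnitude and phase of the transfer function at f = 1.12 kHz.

Step 1 — Angular frequency: ω = 2π·1120 = 7037 rad/s.
Step 2 — Transfer function: H(jω) = 1/(1 + jωRC).
Step 3 — Denominator: 1 + jωRC = 1 + j·7037·470·3.23e-05 = 1 + j106.8.
Step 4 — H = 8.761e-05 - j0.00936.
Step 5 — Magnitude: |H| = 0.00936 (-40.6 dB); phase: φ = -89.5°.

|H| = 0.00936 (-40.6 dB), φ = -89.5°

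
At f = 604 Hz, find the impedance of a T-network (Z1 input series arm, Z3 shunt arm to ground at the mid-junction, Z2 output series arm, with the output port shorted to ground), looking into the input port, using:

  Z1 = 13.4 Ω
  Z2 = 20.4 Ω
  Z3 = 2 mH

Step 1 — Angular frequency: ω = 2π·f = 2π·604 = 3795 rad/s.
Step 2 — Component impedances:
  Z1: Z = R = 13.4 Ω
  Z2: Z = R = 20.4 Ω
  Z3: Z = jωL = j·3795·0.002 = 0 + j7.59 Ω
Step 3 — With the output port shorted to ground, the output series arm Z2 runs from the junction to ground; the shunt arm Z3 also runs from the junction to ground. They appear in parallel: Z3 || Z2 = 2.481 + j6.667 Ω.
Step 4 — Series with input arm Z1: Z_in = Z1 + (Z3 || Z2) = 15.88 + j6.667 Ω = 17.22∠22.8° Ω.

Z = 15.88 + j6.667 Ω = 17.22∠22.8° Ω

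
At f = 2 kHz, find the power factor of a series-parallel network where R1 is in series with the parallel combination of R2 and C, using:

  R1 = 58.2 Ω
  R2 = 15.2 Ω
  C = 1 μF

Step 1 — Angular frequency: ω = 2π·f = 2π·2000 = 1.257e+04 rad/s.
Step 2 — Component impedances:
  R1: Z = R = 58.2 Ω
  R2: Z = R = 15.2 Ω
  C: Z = 1/(jωC) = -j/(ω·C) = 0 - j79.58 Ω
Step 3 — Parallel branch: R2 || C = 1/(1/R2 + 1/C) = 14.66 - j2.801 Ω.
Step 4 — Series with R1: Z_total = R1 + (R2 || C) = 72.86 - j2.801 Ω = 72.92∠-2.2° Ω.
Step 5 — Power factor: PF = cos(φ) = Re(Z)/|Z| = 72.865/72.919 = 0.9993.
Step 6 — Type: Im(Z) = -2.801 ⇒ leading (phase φ = -2.2°).

PF = 0.9993 (leading, φ = -2.2°)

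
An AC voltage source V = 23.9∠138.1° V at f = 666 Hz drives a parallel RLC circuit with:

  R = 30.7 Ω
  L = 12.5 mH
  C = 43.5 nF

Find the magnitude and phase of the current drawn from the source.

Step 1 — Angular frequency: ω = 2π·f = 2π·666 = 4185 rad/s.
Step 2 — Component impedances:
  R: Z = R = 30.7 Ω
  L: Z = jωL = j·4185·0.0125 = 0 + j52.31 Ω
  C: Z = 1/(jωC) = -j/(ω·C) = 0 - j5494 Ω
Step 3 — Parallel combination: 1/Z_total = 1/R + 1/L + 1/C; Z_total = 22.95 + j13.34 Ω = 26.54∠30.2° Ω.
Step 4 — Source phasor: V = 23.9∠138.1° V = -17.79 + j15.96 V.
Step 5 — Ohm's law: I = V / Z_total = (-17.79 + j15.96) / (22.95 + j13.34) = -0.2772 + j0.8568 A.
Step 6 — Convert to polar: |I| = 0.9005 A, ∠I = 107.9°.

I = 0.9005∠107.9° A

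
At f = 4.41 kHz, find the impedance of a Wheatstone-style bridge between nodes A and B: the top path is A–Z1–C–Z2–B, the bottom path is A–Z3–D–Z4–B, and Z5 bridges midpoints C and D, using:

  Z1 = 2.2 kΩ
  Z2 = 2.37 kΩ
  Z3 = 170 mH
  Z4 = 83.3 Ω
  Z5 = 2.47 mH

Step 1 — Angular frequency: ω = 2π·f = 2π·4410 = 2.771e+04 rad/s.
Step 2 — Component impedances:
  Z1: Z = R = 2200 Ω
  Z2: Z = R = 2370 Ω
  Z3: Z = jωL = j·2.771e+04·0.17 = 0 + j4711 Ω
  Z4: Z = R = 83.3 Ω
  Z5: Z = jωL = j·2.771e+04·0.00247 = 0 + j68.44 Ω
Step 3 — Bridge requires nodal analysis (the Z5 bridge couples midpoints C and D, so the two paths cannot be reduced to a simple series/parallel combination). Setting node B to ground and injecting 1 A at node A, the 3-node admittance system at A, C, D solves to V_A = Z_AB = 1847 + j876.8 Ω = 2044∠25.4° Ω.

Z = 1847 + j876.8 Ω = 2044∠25.4° Ω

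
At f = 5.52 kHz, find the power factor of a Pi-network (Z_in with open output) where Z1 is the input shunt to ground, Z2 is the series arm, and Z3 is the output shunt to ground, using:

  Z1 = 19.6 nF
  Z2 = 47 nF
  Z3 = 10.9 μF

Step 1 — Angular frequency: ω = 2π·f = 2π·5520 = 3.468e+04 rad/s.
Step 2 — Component impedances:
  Z1: Z = 1/(jωC) = -j/(ω·C) = 0 - j1471 Ω
  Z2: Z = 1/(jωC) = -j/(ω·C) = 0 - j613.5 Ω
  Z3: Z = 1/(jωC) = -j/(ω·C) = 0 - j2.645 Ω
Step 3 — With open output, the series arm Z2 and the output shunt Z3 appear in series to ground: Z2 + Z3 = 0 - j616.1 Ω.
Step 4 — Parallel with input shunt Z1: Z_in = Z1 || (Z2 + Z3) = 0 - j434.2 Ω = 434.2∠-90.0° Ω.
Step 5 — Power factor: PF = cos(φ) = Re(Z)/|Z| = 0/434.2 = 0.
Step 6 — Type: Im(Z) = -434.2 ⇒ leading (phase φ = -90.0°).

PF = 0 (leading, φ = -90.0°)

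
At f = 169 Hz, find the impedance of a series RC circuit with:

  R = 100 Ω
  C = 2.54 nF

Step 1 — Angular frequency: ω = 2π·f = 2π·169 = 1062 rad/s.
Step 2 — Component impedances:
  R: Z = R = 100 Ω
  C: Z = 1/(jωC) = -j/(ω·C) = 0 - j3.708e+05 Ω
Step 3 — Series combination: Z_total = R + C = 100 - j3.708e+05 Ω = 3.708e+05∠-90.0° Ω.

Z = 100 - j3.708e+05 Ω = 3.708e+05∠-90.0° Ω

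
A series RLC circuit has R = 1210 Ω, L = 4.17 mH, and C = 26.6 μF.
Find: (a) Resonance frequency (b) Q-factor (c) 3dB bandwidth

Step 1 — Resonance: ω₀ = 1/√(LC) = 1/√(0.00417·2.66e-05) = 3003 rad/s.
Step 2 — f₀ = ω₀/(2π) = 477.9 Hz.
Step 3 — Series Q: Q = ω₀L/R = 3003·0.00417/1210 = 0.01035.
Step 4 — Bandwidth: Δω = ω₀/Q = 2.902e+05 rad/s; BW = Δω/(2π) = 4.618e+04 Hz.

(a) f₀ = 477.9 Hz  (b) Q = 0.01035  (c) BW = 4.618e+04 Hz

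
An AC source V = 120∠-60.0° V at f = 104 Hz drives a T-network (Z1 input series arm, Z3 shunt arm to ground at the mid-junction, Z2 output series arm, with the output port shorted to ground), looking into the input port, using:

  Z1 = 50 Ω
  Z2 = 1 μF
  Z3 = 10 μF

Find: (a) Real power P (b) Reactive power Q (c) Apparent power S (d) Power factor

Step 1 — Angular frequency: ω = 2π·f = 2π·104 = 653.5 rad/s.
Step 2 — Component impedances:
  Z1: Z = R = 50 Ω
  Z2: Z = 1/(jωC) = -j/(ω·C) = 0 - j1530 Ω
  Z3: Z = 1/(jωC) = -j/(ω·C) = 0 - j153 Ω
Step 3 — With the output port shorted to ground, the output series arm Z2 runs from the junction to ground; the shunt arm Z3 also runs from the junction to ground. They appear in parallel: Z3 || Z2 = 0 - j139.1 Ω.
Step 4 — Series with input arm Z1: Z_in = Z1 + (Z3 || Z2) = 50 - j139.1 Ω = 147.8∠-70.2° Ω.
Step 5 — Source phasor: V = 120∠-60.0° V = 60 - j103.9 V.
Step 6 — Current: I = V / Z = 0.7988 + j0.1442 A = 0.8117∠10.2° A.
Step 7 — Complex power: S = V·I* = 32.94 - j91.67 VA.
Step 8 — Real power: P = Re(S) = 32.94 W.
Step 9 — Reactive power: Q = Im(S) = -91.67 VAR.
Step 10 — Apparent power: |S| = 97.41 VA.
Step 11 — Power factor: PF = P/|S| = 0.3382 (leading).

(a) P = 32.94 W  (b) Q = -91.67 VAR  (c) S = 97.41 VA  (d) PF = 0.3382 (leading)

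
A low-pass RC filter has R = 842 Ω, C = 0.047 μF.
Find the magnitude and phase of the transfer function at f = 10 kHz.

Step 1 — Angular frequency: ω = 2π·1e+04 = 6.283e+04 rad/s.
Step 2 — Transfer function: H(jω) = 1/(1 + jωRC).
Step 3 — Denominator: 1 + jωRC = 1 + j·6.283e+04·842·4.7e-08 = 1 + j2.487.
Step 4 — H = 0.1392 - j0.3462.
Step 5 — Magnitude: |H| = 0.3731 (-8.6 dB); phase: φ = -68.1°.

|H| = 0.3731 (-8.6 dB), φ = -68.1°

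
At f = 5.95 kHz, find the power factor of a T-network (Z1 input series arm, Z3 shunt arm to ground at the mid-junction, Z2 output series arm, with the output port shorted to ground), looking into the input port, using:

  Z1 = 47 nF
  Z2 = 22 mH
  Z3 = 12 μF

Step 1 — Angular frequency: ω = 2π·f = 2π·5950 = 3.738e+04 rad/s.
Step 2 — Component impedances:
  Z1: Z = 1/(jωC) = -j/(ω·C) = 0 - j569.1 Ω
  Z2: Z = jωL = j·3.738e+04·0.022 = 0 + j822.5 Ω
  Z3: Z = 1/(jωC) = -j/(ω·C) = 0 - j2.229 Ω
Step 3 — With the output port shorted to ground, the output series arm Z2 runs from the junction to ground; the shunt arm Z3 also runs from the junction to ground. They appear in parallel: Z3 || Z2 = 0 - j2.235 Ω.
Step 4 — Series with input arm Z1: Z_in = Z1 + (Z3 || Z2) = 0 - j571.4 Ω = 571.4∠-90.0° Ω.
Step 5 — Power factor: PF = cos(φ) = Re(Z)/|Z| = 0/571.4 = 0.
Step 6 — Type: Im(Z) = -571.4 ⇒ leading (phase φ = -90.0°).

PF = 0 (leading, φ = -90.0°)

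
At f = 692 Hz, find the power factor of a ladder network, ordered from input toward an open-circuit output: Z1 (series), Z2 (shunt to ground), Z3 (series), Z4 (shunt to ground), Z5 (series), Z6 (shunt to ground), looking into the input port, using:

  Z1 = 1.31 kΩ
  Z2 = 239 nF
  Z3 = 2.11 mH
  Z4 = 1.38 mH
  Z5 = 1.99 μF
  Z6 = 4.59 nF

Step 1 — Angular frequency: ω = 2π·f = 2π·692 = 4348 rad/s.
Step 2 — Component impedances:
  Z1: Z = R = 1310 Ω
  Z2: Z = 1/(jωC) = -j/(ω·C) = 0 - j962.3 Ω
  Z3: Z = jωL = j·4348·0.00211 = 0 + j9.174 Ω
  Z4: Z = jωL = j·4348·0.00138 = 0 + j6 Ω
  Z5: Z = 1/(jωC) = -j/(ω·C) = 0 - j115.6 Ω
  Z6: Z = 1/(jωC) = -j/(ω·C) = 0 - j5.011e+04 Ω
Step 3 — Ladder network (open output): work backward from the far end, alternating series and parallel combinations. Z_in = 1310 + j15.42 Ω = 1310∠0.7° Ω.
Step 4 — Power factor: PF = cos(φ) = Re(Z)/|Z| = 1310/1310.1 = 0.9999.
Step 5 — Type: Im(Z) = 15.42 ⇒ lagging (phase φ = 0.7°).

PF = 0.9999 (lagging, φ = 0.7°)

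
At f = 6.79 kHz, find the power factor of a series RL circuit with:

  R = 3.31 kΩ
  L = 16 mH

Step 1 — Angular frequency: ω = 2π·f = 2π·6790 = 4.266e+04 rad/s.
Step 2 — Component impedances:
  R: Z = R = 3310 Ω
  L: Z = jωL = j·4.266e+04·0.016 = 0 + j682.6 Ω
Step 3 — Series combination: Z_total = R + L = 3310 + j682.6 Ω = 3380∠11.7° Ω.
Step 4 — Power factor: PF = cos(φ) = Re(Z)/|Z| = 3310/3379.7 = 0.9794.
Step 5 — Type: Im(Z) = 682.6 ⇒ lagging (phase φ = 11.7°).

PF = 0.9794 (lagging, φ = 11.7°)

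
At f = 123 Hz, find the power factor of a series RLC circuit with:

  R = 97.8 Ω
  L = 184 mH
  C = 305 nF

Step 1 — Angular frequency: ω = 2π·f = 2π·123 = 772.8 rad/s.
Step 2 — Component impedances:
  R: Z = R = 97.8 Ω
  L: Z = jωL = j·772.8·0.184 = 0 + j142.2 Ω
  C: Z = 1/(jωC) = -j/(ω·C) = 0 - j4242 Ω
Step 3 — Series combination: Z_total = R + L + C = 97.8 - j4100 Ω = 4101∠-88.6° Ω.
Step 4 — Power factor: PF = cos(φ) = Re(Z)/|Z| = 97.8/4101 = 0.02385.
Step 5 — Type: Im(Z) = -4100 ⇒ leading (phase φ = -88.6°).

PF = 0.02385 (leading, φ = -88.6°)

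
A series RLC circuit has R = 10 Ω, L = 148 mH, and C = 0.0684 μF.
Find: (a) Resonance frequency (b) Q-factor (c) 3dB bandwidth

Step 1 — Resonance condition Im(Z)=0 gives ω₀ = 1/√(LC).
Step 2 — ω₀ = 1/√(0.148·6.84e-08) = 9939 rad/s.
Step 3 — f₀ = ω₀/(2π) = 1582 Hz.
Step 4 — Series Q: Q = ω₀L/R = 9939·0.148/10 = 147.1.
Step 5 — 3dB bandwidth: Δω = ω₀/Q = 67.57 rad/s; BW = Δω/(2π) = 10.75 Hz.

(a) f₀ = 1582 Hz  (b) Q = 147.1  (c) BW = 10.75 Hz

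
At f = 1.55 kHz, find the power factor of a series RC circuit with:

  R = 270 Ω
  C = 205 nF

Step 1 — Angular frequency: ω = 2π·f = 2π·1550 = 9739 rad/s.
Step 2 — Component impedances:
  R: Z = R = 270 Ω
  C: Z = 1/(jωC) = -j/(ω·C) = 0 - j500.9 Ω
Step 3 — Series combination: Z_total = R + C = 270 - j500.9 Ω = 569∠-61.7° Ω.
Step 4 — Power factor: PF = cos(φ) = Re(Z)/|Z| = 270/569 = 0.4745.
Step 5 — Type: Im(Z) = -500.9 ⇒ leading (phase φ = -61.7°).

PF = 0.4745 (leading, φ = -61.7°)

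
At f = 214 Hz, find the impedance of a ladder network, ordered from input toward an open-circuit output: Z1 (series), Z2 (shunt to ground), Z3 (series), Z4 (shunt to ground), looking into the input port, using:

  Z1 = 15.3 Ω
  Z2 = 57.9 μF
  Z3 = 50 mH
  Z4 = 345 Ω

Step 1 — Angular frequency: ω = 2π·f = 2π·214 = 1345 rad/s.
Step 2 — Component impedances:
  Z1: Z = R = 15.3 Ω
  Z2: Z = 1/(jωC) = -j/(ω·C) = 0 - j12.84 Ω
  Z3: Z = jωL = j·1345·0.05 = 0 + j67.23 Ω
  Z4: Z = R = 345 Ω
Step 3 — Ladder network (open output): work backward from the far end, alternating series and parallel combinations. Z_in = 15.77 - j12.92 Ω = 20.38∠-39.3° Ω.

Z = 15.77 - j12.92 Ω = 20.38∠-39.3° Ω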